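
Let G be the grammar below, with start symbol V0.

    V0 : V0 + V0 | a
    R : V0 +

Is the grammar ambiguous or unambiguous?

Ambiguous

Witness: a + a + a

Derivation 1: V0 ⇒ V0 + V0 ⇒ V0 + V0 + V0 ⇒ a + V0 + V0 ⇒ a + a + V0 ⇒ a + a + a
Derivation 2: V0 ⇒ V0 + V0 ⇒ a + V0 ⇒ a + V0 + V0 ⇒ a + a + V0 ⇒ a + a + a

Two distinct leftmost derivations for the same string.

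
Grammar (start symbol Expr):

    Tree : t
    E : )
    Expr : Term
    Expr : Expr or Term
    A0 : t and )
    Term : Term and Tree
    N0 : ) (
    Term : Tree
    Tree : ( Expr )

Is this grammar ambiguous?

(N0, E, A0 are unreachable from Expr, so their rules don't affect L(Expr).) Expr → Expr or Term | Term  ;  Term → Term and Tree | Tree  — a left-associative chain with Tree at the bottom. Each string factors uniquely by precedence.

Unambiguous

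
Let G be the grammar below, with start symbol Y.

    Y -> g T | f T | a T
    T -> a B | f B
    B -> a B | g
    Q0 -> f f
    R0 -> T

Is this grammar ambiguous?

Only Y, T, B are reachable from Y; ignoring the rest: Restricted to the reachable nonterminals, every rule has the form A → t or A → t B, and no two rules for the same A share a first terminal. The grammar encodes a DFA — one run per string.

Unambiguous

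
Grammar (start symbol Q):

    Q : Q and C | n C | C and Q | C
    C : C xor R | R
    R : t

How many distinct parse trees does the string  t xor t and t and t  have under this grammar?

4

Parse trees for t xor t and t and t:
  [Q [Q [Q [C [C [R t]] xor [R t]]] and [C [R t]]] and [C [R t]]]
  [Q [Q [C [C [R t]] xor [R t]] and [Q [C [R t]]]] and [C [R t]]]
  [Q [C [C [R t]] xor [R t]] and [Q [Q [C [R t]]] and [C [R t]]]]
  [Q [C [C [R t]] xor [R t]] and [Q [C [R t]] and [Q [C [R t]]]]]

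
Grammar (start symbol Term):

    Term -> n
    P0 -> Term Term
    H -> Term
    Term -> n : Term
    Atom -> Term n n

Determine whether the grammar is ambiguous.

(Atom, P0, H are unreachable from Term, so their rules don't affect L(Term).) Right-recursive list with a separator: after each atom, whether the separator follows determines the rule. One parse per string.

Unambiguous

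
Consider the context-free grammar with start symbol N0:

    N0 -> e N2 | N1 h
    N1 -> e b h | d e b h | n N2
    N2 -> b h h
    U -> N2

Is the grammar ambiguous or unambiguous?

Ambiguous

Witness: e b h h

Derivation 1: N0 ⇒ e N2 ⇒ e b h h
Derivation 2: N0 ⇒ N1 h ⇒ e b h h

Two distinct leftmost derivations for the same string.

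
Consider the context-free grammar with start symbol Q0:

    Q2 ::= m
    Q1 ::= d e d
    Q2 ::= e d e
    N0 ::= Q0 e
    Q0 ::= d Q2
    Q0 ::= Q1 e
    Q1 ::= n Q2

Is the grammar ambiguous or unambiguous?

Witness: d e d e

Derivation 1: Q0 ⇒ d Q2 ⇒ d e d e
Derivation 2: Q0 ⇒ Q1 e ⇒ d e d e

Two distinct leftmost derivations for the same string.

Ambiguous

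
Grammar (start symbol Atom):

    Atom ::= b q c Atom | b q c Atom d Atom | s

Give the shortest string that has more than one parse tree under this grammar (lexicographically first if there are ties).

b q c b q c s d s

length 1: no string has ≥2 trees
length 4: no string has ≥2 trees
length 6: no string has ≥2 trees
length 7: no string has ≥2 trees
length 9: b q c b q c s d s has 2 parse trees

Two derivations of b q c b q c s d s:
  Atom ⇒ b q c Atom ⇒ b q c b q c Atom d Atom ⇒ b q c b q c s d Atom ⇒ b q c b q c s d s
  Atom ⇒ b q c Atom d Atom ⇒ b q c b q c Atom d Atom ⇒ b q c b q c s d Atom ⇒ b q c b q c s d s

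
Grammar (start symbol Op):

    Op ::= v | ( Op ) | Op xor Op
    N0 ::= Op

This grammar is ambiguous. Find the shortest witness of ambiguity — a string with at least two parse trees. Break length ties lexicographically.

length 1: no string has ≥2 trees
length 3: no string has ≥2 trees
length 5: v xor v xor v has 2 parse trees

Two derivations of v xor v xor v:
  Op ⇒ Op xor Op ⇒ v xor Op ⇒ v xor Op xor Op ⇒ v xor v xor Op ⇒ v xor v xor v
  Op ⇒ Op xor Op ⇒ Op xor Op xor Op ⇒ v xor Op xor Op ⇒ v xor v xor Op ⇒ v xor v xor v

v xor v xor v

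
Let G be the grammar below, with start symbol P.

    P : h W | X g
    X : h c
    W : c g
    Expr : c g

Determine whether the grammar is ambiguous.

Witness: h c g

Derivation 1: P ⇒ h W ⇒ h c g
Derivation 2: P ⇒ X g ⇒ h c g

Two distinct leftmost derivations for the same string.

Ambiguous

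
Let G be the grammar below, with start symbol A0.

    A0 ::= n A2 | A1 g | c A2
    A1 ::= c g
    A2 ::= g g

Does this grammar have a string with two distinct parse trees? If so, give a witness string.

Witness: c g g

Derivation 1: A0 ⇒ A1 g ⇒ c g g
Derivation 2: A0 ⇒ c A2 ⇒ c g g

Two distinct leftmost derivations for the same string.

Ambiguous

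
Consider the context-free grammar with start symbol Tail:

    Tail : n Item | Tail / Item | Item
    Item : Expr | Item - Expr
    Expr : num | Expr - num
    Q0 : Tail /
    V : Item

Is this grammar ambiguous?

Witness: num - num

Derivation 1: Tail ⇒ Item ⇒ Expr ⇒ Expr - num ⇒ num - num
Derivation 2: Tail ⇒ Item ⇒ Item - Expr ⇒ Expr - Expr ⇒ num - Expr ⇒ num - num

Two distinct leftmost derivations for the same string.

Ambiguous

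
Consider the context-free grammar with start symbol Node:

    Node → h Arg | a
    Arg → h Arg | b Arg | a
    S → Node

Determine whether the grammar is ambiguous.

(S is unreachable from Node, so its rules don't affect L(Node).) The reachable rules are right-linear with at most one rule per (nonterminal, next-terminal) pair. Each input token forces the next rule, so parsing is deterministic.

Unambiguous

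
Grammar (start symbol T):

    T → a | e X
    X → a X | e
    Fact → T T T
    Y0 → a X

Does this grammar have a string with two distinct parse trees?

Only T, X are reachable from T; ignoring the rest: Each reachable nonterminal has at most one production per leading terminal, and all productions are right-linear; the derivation is determined token-by-token.

Unambiguous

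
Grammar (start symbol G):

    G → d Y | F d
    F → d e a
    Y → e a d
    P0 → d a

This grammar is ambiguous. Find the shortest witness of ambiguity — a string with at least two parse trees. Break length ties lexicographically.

length 4: d e a d has 2 parse trees

Two derivations of d e a d:
  G ⇒ d Y ⇒ d e a d
  G ⇒ F d ⇒ d e a d

d e a d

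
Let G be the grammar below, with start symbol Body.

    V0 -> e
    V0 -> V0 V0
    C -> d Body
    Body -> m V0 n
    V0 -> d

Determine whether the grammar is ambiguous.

Ambiguous

Witness: m d d d n

Derivation 1: Body ⇒ m V0 n ⇒ m V0 V0 n ⇒ m V0 V0 V0 n ⇒ m d V0 V0 n ⇒ m d d V0 n ⇒ m d d d n
Derivation 2: Body ⇒ m V0 n ⇒ m V0 V0 n ⇒ m d V0 n ⇒ m d V0 V0 n ⇒ m d d V0 n ⇒ m d d d n

Two distinct leftmost derivations for the same string.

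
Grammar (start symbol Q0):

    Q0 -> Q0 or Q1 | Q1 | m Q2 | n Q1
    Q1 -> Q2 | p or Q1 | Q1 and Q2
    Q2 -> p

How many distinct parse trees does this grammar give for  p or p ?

2

Parse trees for p or p:
  [Q0 [Q0 [Q1 [Q2 p]]] or [Q1 [Q2 p]]]
  [Q0 [Q1 p or [Q1 [Q2 p]]]]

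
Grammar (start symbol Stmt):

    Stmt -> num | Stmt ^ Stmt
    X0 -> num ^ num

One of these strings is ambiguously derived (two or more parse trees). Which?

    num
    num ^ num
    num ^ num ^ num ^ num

num ^ num ^ num ^ num

num: 1 tree
num ^ num: 1 tree
num ^ num ^ num ^ num: 5 trees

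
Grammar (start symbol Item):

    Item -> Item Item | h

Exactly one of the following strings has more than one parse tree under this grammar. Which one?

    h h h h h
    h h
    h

h h h h h

h h h h h: 14 trees
h h: 1 tree
h: 1 tree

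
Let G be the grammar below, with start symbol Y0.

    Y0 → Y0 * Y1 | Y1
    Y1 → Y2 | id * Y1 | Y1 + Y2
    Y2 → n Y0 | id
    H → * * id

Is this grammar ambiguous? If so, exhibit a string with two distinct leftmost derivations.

Witness: id * id

Derivation 1: Y0 ⇒ Y0 * Y1 ⇒ Y1 * Y1 ⇒ Y2 * Y1 ⇒ id * Y1 ⇒ id * Y2 ⇒ id * id
Derivation 2: Y0 ⇒ Y1 ⇒ id * Y1 ⇒ id * Y2 ⇒ id * id

Two distinct leftmost derivations for the same string.

Ambiguous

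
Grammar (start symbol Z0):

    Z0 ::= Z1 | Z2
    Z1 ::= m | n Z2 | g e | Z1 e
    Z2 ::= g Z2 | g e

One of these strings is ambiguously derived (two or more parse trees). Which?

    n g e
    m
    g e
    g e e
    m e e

g e

n g e: 1 tree
m: 1 tree
g e: 2 trees
g e e: 1 tree
m e e: 1 tree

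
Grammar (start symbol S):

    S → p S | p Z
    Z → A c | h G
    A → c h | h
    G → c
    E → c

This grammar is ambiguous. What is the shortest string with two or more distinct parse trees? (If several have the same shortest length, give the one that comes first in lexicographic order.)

length 3: p h c has 2 parse trees

Two derivations of p h c:
  S ⇒ p Z ⇒ p A c ⇒ p h c
  S ⇒ p Z ⇒ p h G ⇒ p h c

p h c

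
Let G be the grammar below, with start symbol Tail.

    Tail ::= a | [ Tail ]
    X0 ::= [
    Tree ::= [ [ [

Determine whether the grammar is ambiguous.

(X0, Tree are unreachable from Tail, so their rules don't affect L(Tail).) L(Tail) is { openⁿ atom closeⁿ : n ≥ 0 }. The bracket depth fixes n, and the derivation is forced at every step.

Unambiguous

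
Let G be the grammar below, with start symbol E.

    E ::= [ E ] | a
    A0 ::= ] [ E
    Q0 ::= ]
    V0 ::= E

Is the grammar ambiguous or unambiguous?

Unambiguous

(A0, Q0, V0 are unreachable from E, so their rules don't affect L(E).) L(E) is { openⁿ atom closeⁿ : n ≥ 0 }. The bracket depth fixes n, and the derivation is forced at every step.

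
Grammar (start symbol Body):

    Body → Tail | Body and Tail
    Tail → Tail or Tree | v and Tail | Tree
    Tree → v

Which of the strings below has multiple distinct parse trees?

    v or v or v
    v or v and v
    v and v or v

v or v or v: 1 tree
v or v and v: 1 tree
v and v or v: 3 trees

v and v or v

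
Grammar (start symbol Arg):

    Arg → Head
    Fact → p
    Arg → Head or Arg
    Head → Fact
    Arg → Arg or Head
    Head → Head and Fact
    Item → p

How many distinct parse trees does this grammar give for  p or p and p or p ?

4

Parse trees for p or p and p or p:
  [Arg [Head [Fact p]] or [Arg [Head [Head [Fact p]] and [Fact p]] or [Arg [Head [Fact p]]]]]
  [Arg [Head [Fact p]] or [Arg [Arg [Head [Head [Fact p]] and [Fact p]]] or [Head [Fact p]]]]
  [Arg [Arg [Head [Fact p]] or [Arg [Head [Head [Fact p]] and [Fact p]]]] or [Head [Fact p]]]
  [Arg [Arg [Arg [Head [Fact p]]] or [Head [Head [Fact p]] and [Fact p]]] or [Head [Fact p]]]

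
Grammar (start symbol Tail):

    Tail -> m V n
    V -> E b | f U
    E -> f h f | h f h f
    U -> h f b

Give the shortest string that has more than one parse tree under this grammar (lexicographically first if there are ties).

m f h f b n

length 6: m f h f b n has 2 parse trees

Two derivations of m f h f b n:
  Tail ⇒ m V n ⇒ m E b n ⇒ m f h f b n
  Tail ⇒ m V n ⇒ m f U n ⇒ m f h f b n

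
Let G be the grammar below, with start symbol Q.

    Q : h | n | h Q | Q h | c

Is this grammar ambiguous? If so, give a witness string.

Witness: h h

Derivation 1: Q ⇒ h Q ⇒ h h
Derivation 2: Q ⇒ Q h ⇒ h h

Two distinct leftmost derivations for the same string.

Ambiguous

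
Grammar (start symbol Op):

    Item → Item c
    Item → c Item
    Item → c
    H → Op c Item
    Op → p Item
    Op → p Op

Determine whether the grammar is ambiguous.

Ambiguous

Witness: p c c

Derivation 1: Op ⇒ p Item ⇒ p Item c ⇒ p c c
Derivation 2: Op ⇒ p Item ⇒ p c Item ⇒ p c c

Two distinct leftmost derivations for the same string.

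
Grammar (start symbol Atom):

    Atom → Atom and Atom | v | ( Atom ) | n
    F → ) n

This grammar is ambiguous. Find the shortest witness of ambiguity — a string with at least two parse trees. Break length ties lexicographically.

length 1: no string has ≥2 trees
length 3: no string has ≥2 trees
length 5: n and n and n has 2 parse trees

Two derivations of n and n and n:
  Atom ⇒ Atom and Atom ⇒ Atom and Atom and Atom ⇒ n and Atom and Atom ⇒ n and n and Atom ⇒ n and n and n
  Atom ⇒ Atom and Atom ⇒ n and Atom ⇒ n and Atom and Atom ⇒ n and n and Atom ⇒ n and n and n

n and n and n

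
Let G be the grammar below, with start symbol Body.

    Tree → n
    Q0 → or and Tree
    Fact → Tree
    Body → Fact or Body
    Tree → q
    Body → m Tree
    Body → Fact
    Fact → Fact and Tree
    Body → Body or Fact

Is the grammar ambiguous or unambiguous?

Witness: n or n

Derivation 1: Body ⇒ Fact or Body ⇒ Tree or Body ⇒ n or Body ⇒ n or Fact ⇒ n or Tree ⇒ n or n
Derivation 2: Body ⇒ Body or Fact ⇒ Fact or Fact ⇒ Tree or Fact ⇒ n or Fact ⇒ n or Tree ⇒ n or n

Two distinct leftmost derivations for the same string.

Ambiguous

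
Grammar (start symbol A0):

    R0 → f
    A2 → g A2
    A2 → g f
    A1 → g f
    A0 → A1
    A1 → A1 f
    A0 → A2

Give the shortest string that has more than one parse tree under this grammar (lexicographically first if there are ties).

length 2: g f has 2 parse trees

Two derivations of g f:
  A0 ⇒ A1 ⇒ g f
  A0 ⇒ A2 ⇒ g f

g f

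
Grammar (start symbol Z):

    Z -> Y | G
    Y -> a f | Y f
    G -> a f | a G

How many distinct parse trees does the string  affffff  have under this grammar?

1

Parse trees for affffff:
  [Z [Y [Y [Y [Y [Y [Y a f] f] f] f] f] f]]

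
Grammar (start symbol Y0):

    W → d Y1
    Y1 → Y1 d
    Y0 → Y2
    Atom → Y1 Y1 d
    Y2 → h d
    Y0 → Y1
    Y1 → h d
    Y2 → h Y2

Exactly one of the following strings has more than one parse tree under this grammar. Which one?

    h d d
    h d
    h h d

h d d: 1 tree
h d: 2 trees
h h d: 1 tree

h d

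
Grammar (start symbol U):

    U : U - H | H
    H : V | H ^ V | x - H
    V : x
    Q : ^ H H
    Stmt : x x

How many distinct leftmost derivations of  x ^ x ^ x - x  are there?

1

Parse trees for x ^ x ^ x - x:
  [U [U [H [H [H [V x]] ^ [V x]] ^ [V x]]] - [H [V x]]]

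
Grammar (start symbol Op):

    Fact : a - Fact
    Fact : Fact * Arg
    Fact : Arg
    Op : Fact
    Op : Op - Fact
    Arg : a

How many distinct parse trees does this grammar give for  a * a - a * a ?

1

Parse trees for a * a - a * a:
  [Op [Op [Fact [Fact [Arg a]] * [Arg a]]] - [Fact [Fact [Arg a]] * [Arg a]]]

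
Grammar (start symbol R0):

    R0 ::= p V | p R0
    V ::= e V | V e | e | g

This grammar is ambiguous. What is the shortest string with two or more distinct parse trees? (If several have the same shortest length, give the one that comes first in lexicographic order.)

p e e

length 2: no string has ≥2 trees
length 3: p e e has 2 parse trees

Two derivations of p e e:
  R0 ⇒ p V ⇒ p e V ⇒ p e e
  R0 ⇒ p V ⇒ p V e ⇒ p e e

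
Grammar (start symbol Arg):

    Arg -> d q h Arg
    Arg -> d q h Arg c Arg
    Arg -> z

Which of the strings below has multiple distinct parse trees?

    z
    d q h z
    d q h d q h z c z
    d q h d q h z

z: 1 tree
d q h z: 1 tree
d q h d q h z c z: 2 trees
d q h d q h z: 1 tree

d q h d q h z c z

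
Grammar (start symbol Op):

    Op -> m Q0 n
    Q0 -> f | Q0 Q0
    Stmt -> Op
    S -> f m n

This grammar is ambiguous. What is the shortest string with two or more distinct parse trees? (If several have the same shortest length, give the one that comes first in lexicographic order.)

length 3: no string has ≥2 trees
length 4: no string has ≥2 trees
length 5: m f f f n has 2 parse trees

Two derivations of m f f f n:
  Op ⇒ m Q0 n ⇒ m Q0 Q0 n ⇒ m f Q0 n ⇒ m f Q0 Q0 n ⇒ m f f Q0 n ⇒ m f f f n
  Op ⇒ m Q0 n ⇒ m Q0 Q0 n ⇒ m Q0 Q0 Q0 n ⇒ m f Q0 Q0 n ⇒ m f f Q0 n ⇒ m f f f n

m f f f n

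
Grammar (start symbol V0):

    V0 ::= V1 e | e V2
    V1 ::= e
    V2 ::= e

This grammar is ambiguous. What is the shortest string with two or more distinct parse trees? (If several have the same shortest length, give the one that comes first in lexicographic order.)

length 2: e e has 2 parse trees

Two derivations of e e:
  V0 ⇒ V1 e ⇒ e e
  V0 ⇒ e V2 ⇒ e e

e e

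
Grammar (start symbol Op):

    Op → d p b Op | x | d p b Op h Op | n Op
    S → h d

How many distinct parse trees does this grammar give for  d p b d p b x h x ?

Parse trees for d p b d p b x h x:
  [Op d p b [Op d p b [Op x] h [Op x]]]
  [Op d p b [Op d p b [Op x]] h [Op x]]

2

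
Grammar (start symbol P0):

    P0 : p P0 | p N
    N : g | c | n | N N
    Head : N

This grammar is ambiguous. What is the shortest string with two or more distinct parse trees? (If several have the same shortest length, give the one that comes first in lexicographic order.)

length 2: no string has ≥2 trees
length 3: no string has ≥2 trees
length 4: p c c c has 2 parse trees

Two derivations of p c c c:
  P0 ⇒ p N ⇒ p N N ⇒ p c N ⇒ p c N N ⇒ p c c N ⇒ p c c c
  P0 ⇒ p N ⇒ p N N ⇒ p N N N ⇒ p c N N ⇒ p c c N ⇒ p c c c

p c c c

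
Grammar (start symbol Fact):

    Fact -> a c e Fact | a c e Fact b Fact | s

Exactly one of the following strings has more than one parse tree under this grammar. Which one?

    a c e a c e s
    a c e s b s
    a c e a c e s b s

a c e a c e s b s

a c e a c e s: 1 tree
a c e s b s: 1 tree
a c e a c e s b s: 2 trees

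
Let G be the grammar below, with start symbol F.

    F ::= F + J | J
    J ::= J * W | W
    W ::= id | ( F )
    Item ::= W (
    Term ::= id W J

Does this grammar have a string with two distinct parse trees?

Only F, J, W are reachable from F; ignoring the rest: F → F + J | J  ;  J → J * W | W  — a left-associative chain with W at the bottom. Each string factors uniquely by precedence.

Unambiguous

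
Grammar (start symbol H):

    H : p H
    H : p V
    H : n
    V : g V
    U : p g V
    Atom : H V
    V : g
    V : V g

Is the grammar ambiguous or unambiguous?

Witness: p g g

Derivation 1: H ⇒ p V ⇒ p g V ⇒ p g g
Derivation 2: H ⇒ p V ⇒ p V g ⇒ p g g

Two distinct leftmost derivations for the same string.

Ambiguous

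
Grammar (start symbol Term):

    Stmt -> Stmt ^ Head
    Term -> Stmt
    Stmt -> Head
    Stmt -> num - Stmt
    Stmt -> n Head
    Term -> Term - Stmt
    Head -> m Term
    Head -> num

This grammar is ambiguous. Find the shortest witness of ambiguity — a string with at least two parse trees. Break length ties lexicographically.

num - num

length 1: no string has ≥2 trees
length 2: no string has ≥2 trees
length 3: num - num has 2 parse trees

Two derivations of num - num:
  Term ⇒ Stmt ⇒ num - Stmt ⇒ num - Head ⇒ num - num
  Term ⇒ Term - Stmt ⇒ Stmt - Stmt ⇒ Head - Stmt ⇒ num - Stmt ⇒ num - Head ⇒ num - num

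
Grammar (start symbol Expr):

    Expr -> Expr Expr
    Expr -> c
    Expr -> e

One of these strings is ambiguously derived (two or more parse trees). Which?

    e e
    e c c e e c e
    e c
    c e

e c c e e c e

e e: 1 tree
e c c e e c e: 132 trees
e c: 1 tree
c e: 1 tree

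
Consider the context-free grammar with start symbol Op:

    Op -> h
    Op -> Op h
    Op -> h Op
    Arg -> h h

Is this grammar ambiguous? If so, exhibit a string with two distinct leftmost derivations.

Witness: h h

Derivation 1: Op ⇒ Op h ⇒ h h
Derivation 2: Op ⇒ h Op ⇒ h h

Two distinct leftmost derivations for the same string.

Ambiguous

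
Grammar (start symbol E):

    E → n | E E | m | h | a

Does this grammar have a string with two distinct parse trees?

Ambiguous

Witness: a a a

Derivation 1: E ⇒ E E ⇒ E E E ⇒ a E E ⇒ a a E ⇒ a a a
Derivation 2: E ⇒ E E ⇒ a E ⇒ a E E ⇒ a a E ⇒ a a a

Two distinct leftmost derivations for the same string.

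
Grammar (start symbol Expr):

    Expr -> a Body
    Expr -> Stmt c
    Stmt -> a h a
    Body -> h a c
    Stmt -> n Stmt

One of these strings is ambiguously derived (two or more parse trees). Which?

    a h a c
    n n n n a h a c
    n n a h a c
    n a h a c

a h a c: 2 trees
n n n n a h a c: 1 tree
n n a h a c: 1 tree
n a h a c: 1 tree

a h a c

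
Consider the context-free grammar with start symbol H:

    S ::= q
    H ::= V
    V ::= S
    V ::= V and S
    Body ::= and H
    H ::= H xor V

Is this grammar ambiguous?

Only H, V, S are reachable from H; ignoring the rest: This is a standard precedence ladder (H over V over S), with each level left-recursive on its own operator ('xor' at H, 'and' at V). That structure is LR(1), hence unambiguous.

Unambiguous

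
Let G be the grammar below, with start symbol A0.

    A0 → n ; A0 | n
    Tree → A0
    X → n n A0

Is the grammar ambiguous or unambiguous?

Only A0 is reachable from A0; ignoring the rest: Right-recursive list with a separator: after each atom, whether the separator follows determines the rule. One parse per string.

Unambiguous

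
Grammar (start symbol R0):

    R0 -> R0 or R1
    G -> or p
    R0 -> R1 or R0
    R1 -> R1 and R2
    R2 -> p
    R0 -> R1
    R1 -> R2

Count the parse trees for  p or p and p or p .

4

Parse trees for p or p and p or p:
  [R0 [R0 [R0 [R1 [R2 p]]] or [R1 [R1 [R2 p]] and [R2 p]]] or [R1 [R2 p]]]
  [R0 [R0 [R1 [R2 p]] or [R0 [R1 [R1 [R2 p]] and [R2 p]]]] or [R1 [R2 p]]]
  [R0 [R1 [R2 p]] or [R0 [R0 [R1 [R1 [R2 p]] and [R2 p]]] or [R1 [R2 p]]]]
  [R0 [R1 [R2 p]] or [R0 [R1 [R1 [R2 p]] and [R2 p]] or [R0 [R1 [R2 p]]]]]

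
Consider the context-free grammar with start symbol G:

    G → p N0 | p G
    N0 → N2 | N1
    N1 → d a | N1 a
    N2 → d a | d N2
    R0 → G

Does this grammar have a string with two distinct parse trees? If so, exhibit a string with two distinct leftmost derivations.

Witness: p d a

Derivation 1: G ⇒ p N0 ⇒ p N2 ⇒ p d a
Derivation 2: G ⇒ p N0 ⇒ p N1 ⇒ p d a

Two distinct leftmost derivations for the same string.

Ambiguous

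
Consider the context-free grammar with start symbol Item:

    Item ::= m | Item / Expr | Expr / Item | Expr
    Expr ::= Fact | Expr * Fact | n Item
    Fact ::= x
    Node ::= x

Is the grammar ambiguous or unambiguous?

Witness: x / x

Derivation 1: Item ⇒ Item / Expr ⇒ Expr / Expr ⇒ Fact / Expr ⇒ x / Expr ⇒ x / Fact ⇒ x / x
Derivation 2: Item ⇒ Expr / Item ⇒ Fact / Item ⇒ x / Item ⇒ x / Expr ⇒ x / Fact ⇒ x / x

Two distinct leftmost derivations for the same string.

Ambiguous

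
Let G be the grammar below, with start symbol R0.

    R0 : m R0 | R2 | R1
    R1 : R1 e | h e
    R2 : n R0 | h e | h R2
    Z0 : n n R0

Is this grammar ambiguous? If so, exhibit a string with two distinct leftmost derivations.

Witness: h e

Derivation 1: R0 ⇒ R2 ⇒ h e
Derivation 2: R0 ⇒ R1 ⇒ h e

Two distinct leftmost derivations for the same string.

Ambiguous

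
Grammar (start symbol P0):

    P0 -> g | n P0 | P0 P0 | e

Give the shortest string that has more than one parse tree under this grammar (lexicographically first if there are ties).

length 1: no string has ≥2 trees
length 2: no string has ≥2 trees
length 3: e e e has 2 parse trees

Two derivations of e e e:
  P0 ⇒ P0 P0 ⇒ P0 P0 P0 ⇒ e P0 P0 ⇒ e e P0 ⇒ e e e
  P0 ⇒ P0 P0 ⇒ e P0 ⇒ e P0 P0 ⇒ e e P0 ⇒ e e e

e e e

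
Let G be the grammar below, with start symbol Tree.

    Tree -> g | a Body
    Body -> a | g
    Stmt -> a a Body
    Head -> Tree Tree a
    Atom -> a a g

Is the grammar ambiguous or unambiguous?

(Stmt, Head, Atom are unreachable from Tree, so their rules don't affect L(Tree).) Restricted to the reachable nonterminals, every rule has the form A → t or A → t B, and no two rules for the same A share a first terminal. The grammar encodes a DFA — one run per string.

Unambiguous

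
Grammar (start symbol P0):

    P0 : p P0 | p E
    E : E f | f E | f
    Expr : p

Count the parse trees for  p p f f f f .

Parse trees for p p f f f f:
  [P0 p [P0 p [E [E [E [E f] f] f] f]]]
  [P0 p [P0 p [E [E [E f [E f]] f] f]]]
  [P0 p [P0 p [E [E f [E [E f] f]] f]]]
  [P0 p [P0 p [E [E f [E f [E f]]] f]]]
  [P0 p [P0 p [E f [E [E [E f] f] f]]]]
  [P0 p [P0 p [E f [E [E f [E f]] f]]]]
  [P0 p [P0 p [E f [E f [E [E f] f]]]]]
  [P0 p [P0 p [E f [E f [E f [E f]]]]]]

8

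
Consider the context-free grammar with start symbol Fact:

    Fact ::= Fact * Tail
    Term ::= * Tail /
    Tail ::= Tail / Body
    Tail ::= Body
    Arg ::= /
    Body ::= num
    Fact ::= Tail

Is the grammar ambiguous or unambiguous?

(Term, Arg are unreachable from Fact, so their rules don't affect L(Fact).) The grammar is stratified — Fact handles '*' (left-recursive), Tail handles '/', Body atoms. Each operator has a fixed associativity and precedence level, so every string has one parse.

Unambiguous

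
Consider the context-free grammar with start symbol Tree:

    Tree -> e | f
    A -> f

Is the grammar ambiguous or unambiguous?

Unambiguous

(A is unreachable from Tree, so its rules don't affect L(Tree).) Restricted to the reachable nonterminals, every rule has the form A → t or A → t B, and no two rules for the same A share a first terminal. The grammar encodes a DFA — one run per string.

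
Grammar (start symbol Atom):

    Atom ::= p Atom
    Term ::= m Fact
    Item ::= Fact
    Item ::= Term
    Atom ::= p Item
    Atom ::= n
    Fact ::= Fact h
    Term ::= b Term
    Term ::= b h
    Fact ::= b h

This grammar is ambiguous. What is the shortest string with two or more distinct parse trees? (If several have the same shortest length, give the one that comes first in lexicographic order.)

length 1: no string has ≥2 trees
length 2: no string has ≥2 trees
length 3: p b h has 2 parse trees

Two derivations of p b h:
  Atom ⇒ p Item ⇒ p Fact ⇒ p b h
  Atom ⇒ p Item ⇒ p Term ⇒ p b h

p b h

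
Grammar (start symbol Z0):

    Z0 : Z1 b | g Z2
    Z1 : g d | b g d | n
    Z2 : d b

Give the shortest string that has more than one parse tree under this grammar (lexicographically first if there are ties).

g d b

length 2: no string has ≥2 trees
length 3: g d b has 2 parse trees

Two derivations of g d b:
  Z0 ⇒ Z1 b ⇒ g d b
  Z0 ⇒ g Z2 ⇒ g d b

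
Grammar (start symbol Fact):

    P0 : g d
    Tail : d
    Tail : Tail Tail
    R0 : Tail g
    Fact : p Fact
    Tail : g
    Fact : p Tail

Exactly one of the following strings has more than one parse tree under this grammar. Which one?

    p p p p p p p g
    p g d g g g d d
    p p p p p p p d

p g d g g g d d

p p p p p p p g: 1 tree
p g d g g g d d: 132 trees
p p p p p p p d: 1 tree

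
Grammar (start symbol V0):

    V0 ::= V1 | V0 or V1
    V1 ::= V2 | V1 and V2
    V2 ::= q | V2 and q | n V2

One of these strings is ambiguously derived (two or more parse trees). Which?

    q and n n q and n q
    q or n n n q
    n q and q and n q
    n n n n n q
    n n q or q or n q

q and n n q and n q: 1 tree
q or n n n q: 1 tree
n q and q and n q: 3 trees
n n n n n q: 1 tree
n n q or q or n q: 1 tree

n q and q and n q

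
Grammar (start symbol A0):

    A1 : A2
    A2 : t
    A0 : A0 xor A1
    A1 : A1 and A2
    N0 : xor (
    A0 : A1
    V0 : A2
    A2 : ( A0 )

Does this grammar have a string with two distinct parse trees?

(N0, V0 are unreachable from A0, so their rules don't affect L(A0).) A0 → A0 xor A1 | A1  ;  A1 → A1 and A2 | A2  — a left-associative chain with A2 at the bottom. Each string factors uniquely by precedence.

Unambiguous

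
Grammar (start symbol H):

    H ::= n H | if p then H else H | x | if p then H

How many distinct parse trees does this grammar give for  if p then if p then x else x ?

2

Parse trees for if p then if p then x else x:
  [H if p then [H if p then [H x]] else [H x]]
  [H if p then [H if p then [H x] else [H x]]]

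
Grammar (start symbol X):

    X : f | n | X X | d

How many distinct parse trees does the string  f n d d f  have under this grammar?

Parse trees for f n d d f (showing first 6 of 14):
  [X [X f] [X [X n] [X [X d] [X [X d] [X f]]]]]
  [X [X f] [X [X n] [X [X [X d] [X d]] [X f]]]]
  [X [X f] [X [X [X n] [X d]] [X [X d] [X f]]]]
  [X [X f] [X [X [X n] [X [X d] [X d]]] [X f]]]
  [X [X f] [X [X [X [X n] [X d]] [X d]] [X f]]]
  [X [X [X f] [X n]] [X [X d] [X [X d] [X f]]]]

14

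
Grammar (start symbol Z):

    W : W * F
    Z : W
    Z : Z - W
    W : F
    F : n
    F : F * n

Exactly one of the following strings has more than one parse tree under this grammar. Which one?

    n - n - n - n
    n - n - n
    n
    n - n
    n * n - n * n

n - n - n - n: 1 tree
n - n - n: 1 tree
n: 1 tree
n - n: 1 tree
n * n - n * n: 4 trees

n * n - n * n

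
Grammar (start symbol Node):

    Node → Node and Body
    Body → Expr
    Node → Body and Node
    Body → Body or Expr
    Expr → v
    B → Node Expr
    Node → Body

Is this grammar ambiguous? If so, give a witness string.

Witness: v and v

Derivation 1: Node ⇒ Node and Body ⇒ Body and Body ⇒ Expr and Body ⇒ v and Body ⇒ v and Expr ⇒ v and v
Derivation 2: Node ⇒ Body and Node ⇒ Expr and Node ⇒ v and Node ⇒ v and Body ⇒ v and Expr ⇒ v and v

Two distinct leftmost derivations for the same string.

Ambiguous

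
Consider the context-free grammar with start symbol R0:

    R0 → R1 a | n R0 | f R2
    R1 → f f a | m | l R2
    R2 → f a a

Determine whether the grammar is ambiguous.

Witness: f f a a

Derivation 1: R0 ⇒ R1 a ⇒ f f a a
Derivation 2: R0 ⇒ f R2 ⇒ f f a a

Two distinct leftmost derivations for the same string.

Ambiguous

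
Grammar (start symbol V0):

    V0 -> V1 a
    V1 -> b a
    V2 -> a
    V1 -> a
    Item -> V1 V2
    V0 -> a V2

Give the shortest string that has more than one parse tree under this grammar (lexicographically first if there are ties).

length 2: a a has 2 parse trees

Two derivations of a a:
  V0 ⇒ V1 a ⇒ a a
  V0 ⇒ a V2 ⇒ a a

a a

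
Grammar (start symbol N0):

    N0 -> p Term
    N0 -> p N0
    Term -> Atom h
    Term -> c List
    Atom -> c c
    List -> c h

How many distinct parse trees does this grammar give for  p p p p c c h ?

Parse trees for p p p p c c h:
  [N0 p [N0 p [N0 p [N0 p [Term [Atom c c] h]]]]]
  [N0 p [N0 p [N0 p [N0 p [Term c [List c h]]]]]]

2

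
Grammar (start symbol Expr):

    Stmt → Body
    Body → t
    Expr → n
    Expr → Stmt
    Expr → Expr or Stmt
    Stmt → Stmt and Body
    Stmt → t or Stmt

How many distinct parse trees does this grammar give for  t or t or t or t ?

Parse trees for t or t or t or t:
  [Expr [Stmt t or [Stmt t or [Stmt t or [Stmt [Body t]]]]]]
  [Expr [Expr [Stmt [Body t]]] or [Stmt t or [Stmt t or [Stmt [Body t]]]]]
  [Expr [Expr [Stmt t or [Stmt [Body t]]]] or [Stmt t or [Stmt [Body t]]]]
  [Expr [Expr [Expr [Stmt [Body t]]] or [Stmt [Body t]]] or [Stmt t or [Stmt [Body t]]]]
  [Expr [Expr [Stmt t or [Stmt t or [Stmt [Body t]]]]] or [Stmt [Body t]]]
  [Expr [Expr [Expr [Stmt [Body t]]] or [Stmt t or [Stmt [Body t]]]] or [Stmt [Body t]]]
  [Expr [Expr [Expr [Stmt t or [Stmt [Body t]]]] or [Stmt [Body t]]] or [Stmt [Body t]]]
  [Expr [Expr [Expr [Expr [Stmt [Body t]]] or [Stmt [Body t]]] or [Stmt [Body t]]] or [Stmt [Body t]]]

8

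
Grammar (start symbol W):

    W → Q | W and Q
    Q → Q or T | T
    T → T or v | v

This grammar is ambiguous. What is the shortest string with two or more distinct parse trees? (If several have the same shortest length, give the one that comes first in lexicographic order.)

v or v

length 1: no string has ≥2 trees
length 3: v or v has 2 parse trees

Two derivations of v or v:
  W ⇒ Q ⇒ Q or T ⇒ T or T ⇒ v or T ⇒ v or v
  W ⇒ Q ⇒ T ⇒ T or v ⇒ v or v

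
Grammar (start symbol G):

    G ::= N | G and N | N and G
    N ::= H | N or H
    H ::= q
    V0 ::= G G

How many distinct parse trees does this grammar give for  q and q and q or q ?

4

Parse trees for q and q and q or q:
  [G [G [G [N [H q]]] and [N [H q]]] and [N [N [H q]] or [H q]]]
  [G [G [N [H q]] and [G [N [H q]]]] and [N [N [H q]] or [H q]]]
  [G [N [H q]] and [G [G [N [H q]]] and [N [N [H q]] or [H q]]]]
  [G [N [H q]] and [G [N [H q]] and [G [N [N [H q]] or [H q]]]]]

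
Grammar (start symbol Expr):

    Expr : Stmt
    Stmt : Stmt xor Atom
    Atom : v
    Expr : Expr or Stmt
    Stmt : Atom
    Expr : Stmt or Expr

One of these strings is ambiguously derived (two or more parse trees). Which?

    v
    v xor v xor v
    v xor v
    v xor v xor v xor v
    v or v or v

v: 1 tree
v xor v xor v: 1 tree
v xor v: 1 tree
v xor v xor v xor v: 1 tree
v or v or v: 4 trees

v or v or v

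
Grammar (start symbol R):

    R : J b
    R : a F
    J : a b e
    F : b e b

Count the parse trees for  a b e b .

Parse trees for a b e b:
  [R [J a b e] b]
  [R a [F b e b]]

2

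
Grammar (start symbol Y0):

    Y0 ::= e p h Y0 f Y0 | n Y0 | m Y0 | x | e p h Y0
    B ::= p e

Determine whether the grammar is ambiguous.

Ambiguous

Witness: e p h e p h x f x

Derivation 1: Y0 ⇒ e p h Y0 f Y0 ⇒ e p h e p h Y0 f Y0 ⇒ e p h e p h x f Y0 ⇒ e p h e p h x f x
Derivation 2: Y0 ⇒ e p h Y0 ⇒ e p h e p h Y0 f Y0 ⇒ e p h e p h x f Y0 ⇒ e p h e p h x f x

Two distinct leftmost derivations for the same string.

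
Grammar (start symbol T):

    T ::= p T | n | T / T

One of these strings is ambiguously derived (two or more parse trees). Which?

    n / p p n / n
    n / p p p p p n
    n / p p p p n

n / p p n / n: 4 trees
n / p p p p p n: 1 tree
n / p p p p n: 1 tree

n / p p n / n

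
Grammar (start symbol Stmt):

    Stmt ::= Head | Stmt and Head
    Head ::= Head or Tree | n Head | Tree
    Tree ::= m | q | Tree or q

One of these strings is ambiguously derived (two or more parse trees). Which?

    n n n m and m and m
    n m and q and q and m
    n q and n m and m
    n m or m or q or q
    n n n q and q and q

n m or m or q or q

n n n m and m and m: 1 tree
n m and q and q and m: 1 tree
n q and n m and m: 1 tree
n m or m or q or q: 12 trees
n n n q and q and q: 1 tree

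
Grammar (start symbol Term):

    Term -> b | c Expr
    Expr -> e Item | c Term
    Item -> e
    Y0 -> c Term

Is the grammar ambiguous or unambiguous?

(Y0 is unreachable from Term, so its rules don't affect L(Term).) Restricted to the reachable nonterminals, every rule has the form A → t or A → t B, and no two rules for the same A share a first terminal. The grammar encodes a DFA — one run per string.

Unambiguous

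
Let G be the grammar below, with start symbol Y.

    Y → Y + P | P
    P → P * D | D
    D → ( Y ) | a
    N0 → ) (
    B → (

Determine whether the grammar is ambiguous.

Only Y, P, D are reachable from Y; ignoring the rest: Y → Y + P | P  ;  P → P * D | D  — a left-associative chain with D at the bottom. Each string factors uniquely by precedence.

Unambiguous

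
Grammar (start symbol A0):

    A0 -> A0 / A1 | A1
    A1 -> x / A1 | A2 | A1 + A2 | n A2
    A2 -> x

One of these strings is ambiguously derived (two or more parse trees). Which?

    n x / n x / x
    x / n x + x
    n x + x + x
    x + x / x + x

n x / n x / x: 1 tree
x / n x + x: 3 trees
n x + x + x: 1 tree
x + x / x + x: 1 tree

x / n x + x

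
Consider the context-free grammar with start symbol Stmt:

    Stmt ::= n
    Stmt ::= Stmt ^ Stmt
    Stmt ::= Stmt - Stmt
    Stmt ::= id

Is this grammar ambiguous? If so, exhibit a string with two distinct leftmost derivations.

Witness: id - id - id

Derivation 1: Stmt ⇒ Stmt - Stmt ⇒ Stmt - Stmt - Stmt ⇒ id - Stmt - Stmt ⇒ id - id - Stmt ⇒ id - id - id
Derivation 2: Stmt ⇒ Stmt - Stmt ⇒ id - Stmt ⇒ id - Stmt - Stmt ⇒ id - id - Stmt ⇒ id - id - id

Two distinct leftmost derivations for the same string.

Ambiguous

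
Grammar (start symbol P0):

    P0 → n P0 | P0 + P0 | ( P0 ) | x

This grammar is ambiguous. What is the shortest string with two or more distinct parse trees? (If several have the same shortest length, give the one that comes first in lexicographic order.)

length 1: no string has ≥2 trees
length 2: no string has ≥2 trees
length 3: no string has ≥2 trees
length 4: n x + x has 2 parse trees

Two derivations of n x + x:
  P0 ⇒ n P0 ⇒ n P0 + P0 ⇒ n x + P0 ⇒ n x + x
  P0 ⇒ P0 + P0 ⇒ n P0 + P0 ⇒ n x + P0 ⇒ n x + x

n x + x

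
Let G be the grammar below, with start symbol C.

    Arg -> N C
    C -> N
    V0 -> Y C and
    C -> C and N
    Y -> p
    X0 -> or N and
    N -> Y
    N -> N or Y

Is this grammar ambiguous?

(Arg, V0, X0 are unreachable from C, so their rules don't affect L(C).) This is a standard precedence ladder (C over N over Y), with each level left-recursive on its own operator ('and' at C, 'or' at N). That structure is LR(1), hence unambiguous.

Unambiguous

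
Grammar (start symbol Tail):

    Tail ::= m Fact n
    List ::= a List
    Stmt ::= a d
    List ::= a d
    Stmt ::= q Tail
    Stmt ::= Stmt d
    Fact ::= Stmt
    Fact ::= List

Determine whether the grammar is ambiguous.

Ambiguous

Witness: m a d n

Derivation 1: Tail ⇒ m Fact n ⇒ m Stmt n ⇒ m a d n
Derivation 2: Tail ⇒ m Fact n ⇒ m List n ⇒ m a d n

Two distinct leftmost derivations for the same string.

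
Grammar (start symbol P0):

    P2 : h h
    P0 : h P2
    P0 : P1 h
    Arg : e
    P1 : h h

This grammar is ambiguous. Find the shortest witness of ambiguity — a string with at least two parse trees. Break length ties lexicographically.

h h h

length 3: h h h has 2 parse trees

Two derivations of h h h:
  P0 ⇒ h P2 ⇒ h h h
  P0 ⇒ P1 h ⇒ h h h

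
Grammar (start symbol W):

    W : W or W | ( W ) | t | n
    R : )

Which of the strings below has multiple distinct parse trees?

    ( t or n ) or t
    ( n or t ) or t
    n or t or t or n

n or t or t or n

( t or n ) or t: 1 tree
( n or t ) or t: 1 tree
n or t or t or n: 5 trees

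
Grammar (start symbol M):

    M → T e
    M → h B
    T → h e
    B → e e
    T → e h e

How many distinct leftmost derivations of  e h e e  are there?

Parse trees for e h e e:
  [M [T e h e] e]

1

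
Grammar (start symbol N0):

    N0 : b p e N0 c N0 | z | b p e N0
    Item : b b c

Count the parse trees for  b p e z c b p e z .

Parse trees for b p e z c b p e z:
  [N0 b p e [N0 z] c [N0 b p e [N0 z]]]

1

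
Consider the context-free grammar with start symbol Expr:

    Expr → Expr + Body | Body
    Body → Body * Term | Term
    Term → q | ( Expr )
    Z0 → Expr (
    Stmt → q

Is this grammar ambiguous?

Unambiguous

(Z0, Stmt are unreachable from Expr, so their rules don't affect L(Expr).) The grammar is stratified — Expr handles '+' (left-recursive), Body handles '*', Term atoms. Each operator has a fixed associativity and precedence level, so every string has one parse.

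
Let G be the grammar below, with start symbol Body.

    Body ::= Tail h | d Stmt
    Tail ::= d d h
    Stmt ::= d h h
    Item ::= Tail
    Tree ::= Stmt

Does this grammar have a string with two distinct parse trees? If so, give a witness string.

Witness: d d h h

Derivation 1: Body ⇒ Tail h ⇒ d d h h
Derivation 2: Body ⇒ d Stmt ⇒ d d h h

Two distinct leftmost derivations for the same string.

Ambiguous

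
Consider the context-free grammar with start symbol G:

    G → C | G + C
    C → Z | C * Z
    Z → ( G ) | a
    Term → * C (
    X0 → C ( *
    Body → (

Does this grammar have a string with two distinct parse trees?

Unambiguous

Only G, C, Z are reachable from G; ignoring the rest: The grammar is stratified — G handles '+' (left-recursive), C handles '*', Z atoms. Each operator has a fixed associativity and precedence level, so every string has one parse.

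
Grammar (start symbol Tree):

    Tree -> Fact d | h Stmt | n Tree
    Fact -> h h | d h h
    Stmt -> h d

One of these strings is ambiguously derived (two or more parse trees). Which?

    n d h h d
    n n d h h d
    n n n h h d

n n n h h d

n d h h d: 1 tree
n n d h h d: 1 tree
n n n h h d: 2 trees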